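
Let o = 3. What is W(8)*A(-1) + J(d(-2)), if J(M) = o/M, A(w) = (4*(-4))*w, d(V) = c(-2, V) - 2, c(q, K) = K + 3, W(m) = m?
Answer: 125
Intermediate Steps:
c(q, K) = 3 + K
d(V) = 1 + V (d(V) = (3 + V) - 2 = 1 + V)
A(w) = -16*w
J(M) = 3/M
W(8)*A(-1) + J(d(-2)) = 8*(-16*(-1)) + 3/(1 - 2) = 8*16 + 3/(-1) = 128 + 3*(-1) = 128 - 3 = 125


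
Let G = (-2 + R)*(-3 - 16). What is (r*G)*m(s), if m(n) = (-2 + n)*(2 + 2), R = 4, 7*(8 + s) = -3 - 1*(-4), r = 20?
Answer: 209760/7 ≈ 29966.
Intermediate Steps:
s = -55/7 (s = -8 + (-3 - 1*(-4))/7 = -8 + (-3 + 4)/7 = -8 + (1/7)*1 = -8 + 1/7 = -55/7 ≈ -7.8571)
m(n) = -8 + 4*n (m(n) = (-2 + n)*4 = -8 + 4*n)
G = -38 (G = (-2 + 4)*(-3 - 16) = 2*(-19) = -38)
(r*G)*m(s) = (20*(-38))*(-8 + 4*(-55/7)) = -760*(-8 - 220/7) = -760*(-276/7) = 209760/7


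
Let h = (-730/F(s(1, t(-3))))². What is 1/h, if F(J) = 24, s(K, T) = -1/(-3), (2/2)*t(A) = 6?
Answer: 144/133225 ≈ 0.0010809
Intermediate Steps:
t(A) = 6
s(K, T) = ⅓ (s(K, T) = -1*(-⅓) = ⅓)
h = 133225/144 (h = (-730/24)² = (-730*1/24)² = (-365/12)² = 133225/144 ≈ 925.17)
1/h = 1/(133225/144) = 144/133225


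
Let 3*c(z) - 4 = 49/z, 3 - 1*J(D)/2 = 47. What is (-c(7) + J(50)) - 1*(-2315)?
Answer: 6670/3 ≈ 2223.3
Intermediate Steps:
J(D) = -88 (J(D) = 6 - 2*47 = 6 - 94 = -88)
c(z) = 4/3 + 49/(3*z) (c(z) = 4/3 + (49/z)/3 = 4/3 + 49/(3*z))
(-c(7) + J(50)) - 1*(-2315) = (-(49 + 4*7)/(3*7) - 88) - 1*(-2315) = (-(49 + 28)/(3*7) - 88) + 2315 = (-77/(3*7) - 88) + 2315 = (-1*11/3 - 88) + 2315 = (-11/3 - 88) + 2315 = -275/3 + 2315 = 6670/3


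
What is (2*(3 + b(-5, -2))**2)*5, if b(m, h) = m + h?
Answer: 160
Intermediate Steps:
b(m, h) = h + m
(2*(3 + b(-5, -2))**2)*5 = (2*(3 + (-2 - 5))**2)*5 = (2*(3 - 7)**2)*5 = (2*(-4)**2)*5 = (2*16)*5 = 32*5 = 160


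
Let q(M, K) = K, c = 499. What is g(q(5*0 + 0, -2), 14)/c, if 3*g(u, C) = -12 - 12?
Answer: -8/499 ≈ -0.016032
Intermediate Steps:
g(u, C) = -8 (g(u, C) = (-12 - 12)/3 = (1/3)*(-24) = -8)
g(q(5*0 + 0, -2), 14)/c = -8/499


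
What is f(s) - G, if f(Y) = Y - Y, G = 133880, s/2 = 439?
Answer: -133880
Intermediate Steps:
s = 878 (s = 2*439 = 878)
f(Y) = 0
f(s) - G = 0 - 1*133880 = 0 - 133880 = -133880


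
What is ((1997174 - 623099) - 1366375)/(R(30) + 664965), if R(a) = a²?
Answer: 1540/133173 ≈ 0.011564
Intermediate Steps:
((1997174 - 623099) - 1366375)/(R(30) + 664965) = ((1997174 - 623099) - 1366375)/(30² + 664965) = (1374075 - 1366375)/(900 + 664965) = 7700/665865 = 7700*(1/665865) = 1540/133173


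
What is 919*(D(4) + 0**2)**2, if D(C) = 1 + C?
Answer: 22975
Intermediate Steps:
919*(D(4) + 0**2)**2 = 919*((1 + 4) + 0**2)**2 = 919*(5 + 0)**2 = 919*5**2 = 919*25 = 22975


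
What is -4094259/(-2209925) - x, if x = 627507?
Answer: -1386739312716/2209925 ≈ -6.2751e+5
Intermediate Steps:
-4094259/(-2209925) - x = -4094259/(-2209925) - 1*627507 = -4094259*(-1/2209925) - 627507 = 4094259/2209925 - 627507 = -1386739312716/2209925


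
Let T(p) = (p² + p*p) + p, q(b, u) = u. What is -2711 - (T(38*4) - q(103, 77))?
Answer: -48994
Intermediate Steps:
T(p) = p + 2*p² (T(p) = (p² + p²) + p = 2*p² + p = p + 2*p²)
-2711 - (T(38*4) - q(103, 77)) = -2711 - ((38*4)*(1 + 2*(38*4)) - 1*77) = -2711 - (152*(1 + 2*152) - 77) = -2711 - (152*(1 + 304) - 77) = -2711 - (152*305 - 77) = -2711 - (46360 - 77) = -2711 - 1*46283 = -2711 - 46283 = -48994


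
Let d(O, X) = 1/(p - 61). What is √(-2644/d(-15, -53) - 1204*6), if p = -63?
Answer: 2*√80158 ≈ 566.24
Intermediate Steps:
d(O, X) = -1/124 (d(O, X) = 1/(-63 - 61) = 1/(-124) = -1/124)
√(-2644/d(-15, -53) - 1204*6) = √(-2644/(-1/124) - 1204*6) = √(-2644*(-124) - 7224) = √(327856 - 7224) = √320632 = 2*√80158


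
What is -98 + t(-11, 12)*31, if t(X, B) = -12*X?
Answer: 3994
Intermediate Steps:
-98 + t(-11, 12)*31 = -98 - 12*(-11)*31 = -98 + 132*31 = -98 + 4092 = 3994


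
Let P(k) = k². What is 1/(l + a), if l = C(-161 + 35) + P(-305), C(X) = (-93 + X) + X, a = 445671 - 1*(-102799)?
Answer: 1/641150 ≈ 1.5597e-6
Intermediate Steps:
a = 548470 (a = 445671 + 102799 = 548470)
C(X) = -93 + 2*X
l = 92680 (l = (-93 + 2*(-161 + 35)) + (-305)² = (-93 + 2*(-126)) + 93025 = (-93 - 252) + 93025 = -345 + 93025 = 92680)
1/(l + a) = 1/(92680 + 548470) = 1/641150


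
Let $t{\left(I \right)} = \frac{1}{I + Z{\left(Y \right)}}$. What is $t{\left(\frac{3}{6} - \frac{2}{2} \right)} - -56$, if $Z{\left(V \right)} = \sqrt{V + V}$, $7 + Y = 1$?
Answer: $\frac{2 \left(27 i + 112 \sqrt{3}\right)}{i + 4 \sqrt{3}} \approx 55.959 - 0.28278 i$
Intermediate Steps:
$Y = -6$ ($Y = -7 + 1 = -6$)
$Z{\left(V \right)} = \sqrt{2} \sqrt{V}$ ($Z{\left(V \right)} = \sqrt{2 V} = \sqrt{2} \sqrt{V}$)
$t{\left(I \right)} = \frac{1}{I + 2 i \sqrt{3}}$ ($t{\left(I \right)} = \frac{1}{I + \sqrt{2} \sqrt{-6}} = \frac{1}{I + \sqrt{2} i \sqrt{6}} = \frac{1}{I + 2 i \sqrt{3}}$)
$t{\left(\frac{3}{6} - \frac{2}{2} \right)} - -56 = \frac{1}{\left(\frac{3}{6} - \frac{2}{2}\right) + 2 i \sqrt{3}} - -56 = \frac{1}{\left(3 \cdot \frac{1}{6} - 1\right) + 2 i \sqrt{3}} + 56 = \frac{1}{\left(\frac{1}{2} - 1\right) + 2 i \sqrt{3}} + 56 = \frac{1}{- \frac{1}{2} + 2 i \sqrt{3}} + 56 = 56 + \frac{1}{- \frac{1}{2} + 2 i \sqrt{3}}$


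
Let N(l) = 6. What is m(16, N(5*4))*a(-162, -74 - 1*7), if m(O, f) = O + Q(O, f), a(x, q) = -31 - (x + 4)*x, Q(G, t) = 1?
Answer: -435659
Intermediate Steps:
a(x, q) = -31 - x*(4 + x) (a(x, q) = -31 - (4 + x)*x = -31 - x*(4 + x))
m(O, f) = 1 + O (m(O, f) = O + 1 = 1 + O)
m(16, N(5*4))*a(-162, -74 - 1*7) = (1 + 16)*(-31 - 1*(-162)² - 4*(-162)) = 17*(-31 - 1*26244 + 648) = 17*(-31 - 26244 + 648) = 17*(-25627) = -435659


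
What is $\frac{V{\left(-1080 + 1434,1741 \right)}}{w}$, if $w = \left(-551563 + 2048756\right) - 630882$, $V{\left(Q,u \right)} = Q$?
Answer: $\frac{354}{866311} \approx 0.00040863$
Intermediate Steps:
$w = 866311$ ($w = 1497193 - 630882 = 866311$)
$\frac{V{\left(-1080 + 1434,1741 \right)}}{w} = \frac{-1080 + 1434}{866311} = 354 \cdot \frac{1}{866311} = \frac{354}{866311}$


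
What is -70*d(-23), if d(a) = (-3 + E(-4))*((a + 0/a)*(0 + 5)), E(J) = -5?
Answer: -64400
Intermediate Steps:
d(a) = -40*a (d(a) = (-3 - 5)*((a + 0/a)*(0 + 5)) = -8*(a + 0)*5 = -8*a*5 = -40*a)
-70*d(-23) = -(-2800)*(-23) = -70*920 = -64400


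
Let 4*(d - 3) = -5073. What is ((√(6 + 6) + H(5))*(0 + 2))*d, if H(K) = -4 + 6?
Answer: -5061 - 5061*√3 ≈ -13827.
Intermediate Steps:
d = -5061/4 (d = 3 + (¼)*(-5073) = 3 - 5073/4 = -5061/4 ≈ -1265.3)
H(K) = 2
((√(6 + 6) + H(5))*(0 + 2))*d = ((√(6 + 6) + 2)*(0 + 2))*(-5061/4) = ((√12 + 2)*2)*(-5061/4) = ((2*√3 + 2)*2)*(-5061/4) = ((2 + 2*√3)*2)*(-5061/4) = (4 + 4*√3)*(-5061/4) = -5061 - 5061*√3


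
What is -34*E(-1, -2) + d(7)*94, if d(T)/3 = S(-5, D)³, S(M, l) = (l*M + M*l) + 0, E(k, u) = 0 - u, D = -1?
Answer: 281932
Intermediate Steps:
E(k, u) = -u
S(M, l) = 2*M*l (S(M, l) = (M*l + M*l) + 0 = 2*M*l + 0 = 2*M*l)
d(T) = 3000 (d(T) = 3*(2*(-5)*(-1))³ = 3*10³ = 3*1000 = 3000)
-34*E(-1, -2) + d(7)*94 = -(-34)*(-2) + 3000*94 = -34*2 + 282000 = -68 + 282000 = 281932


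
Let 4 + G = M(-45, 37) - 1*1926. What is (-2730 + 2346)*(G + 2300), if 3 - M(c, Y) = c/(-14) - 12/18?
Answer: -995776/7 ≈ -1.4225e+5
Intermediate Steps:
M(c, Y) = 11/3 + c/14 (M(c, Y) = 3 - (c/(-14) - 12/18) = 3 - (c*(-1/14) - 12*1/18) = 3 - (-c/14 - ⅔) = 3 - (-⅔ - c/14) = 3 + (⅔ + c/14) = 11/3 + c/14)
G = -81041/42 (G = -4 + ((11/3 + (1/14)*(-45)) - 1*1926) = -4 + ((11/3 - 45/14) - 1926) = -4 + (19/42 - 1926) = -4 - 80873/42 = -81041/42 ≈ -1929.5)
(-2730 + 2346)*(G + 2300) = (-2730 + 2346)*(-81041/42 + 2300) = -384*15559/42 = -995776/7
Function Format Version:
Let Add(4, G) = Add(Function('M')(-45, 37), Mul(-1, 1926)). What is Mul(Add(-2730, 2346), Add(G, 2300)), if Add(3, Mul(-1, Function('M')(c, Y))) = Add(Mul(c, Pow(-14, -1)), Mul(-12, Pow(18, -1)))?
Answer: Rational(-995776, 7) ≈ -1.4225e+5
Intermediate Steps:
Function('M')(c, Y) = Add(Rational(11, 3), Mul(Rational(1, 14), c)) (Function('M')(c, Y) = Add(3, Mul(-1, Add(Mul(c, Pow(-14, -1)), Mul(-12, Pow(18, -1))))) = Add(3, Mul(-1, Add(Mul(c, Rational(-1, 14)), Mul(-12, Rational(1, 18))))) = Add(3, Mul(-1, Add(Mul(Rational(-1, 14), c), Rational(-2, 3)))) = Add(3, Mul(-1, Add(Rational(-2, 3), Mul(Rational(-1, 14), c)))) = Add(3, Add(Rational(2, 3), Mul(Rational(1, 14), c))) = Add(Rational(11, 3), Mul(Rational(1, 14), c)))
G = Rational(-81041, 42) (G = Add(-4, Add(Add(Rational(11, 3), Mul(Rational(1, 14), -45)), Mul(-1, 1926))) = Add(-4, Add(Add(Rational(11, 3), Rational(-45, 14)), -1926)) = Add(-4, Add(Rational(19, 42), -1926)) = Add(-4, Rational(-80873, 42)) = Rational(-81041, 42) ≈ -1929.5)
Mul(Add(-2730, 2346), Add(G, 2300)) = Mul(Add(-2730, 2346), Add(Rational(-81041, 42), 2300)) = Mul(-384, Rational(15559, 42)) = Rational(-995776, 7)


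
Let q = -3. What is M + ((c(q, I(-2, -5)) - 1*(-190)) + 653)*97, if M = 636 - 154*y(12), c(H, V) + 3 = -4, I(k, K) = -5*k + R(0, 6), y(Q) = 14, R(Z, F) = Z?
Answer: 79572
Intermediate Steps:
I(k, K) = -5*k (I(k, K) = -5*k + 0 = -5*k)
c(H, V) = -7 (c(H, V) = -3 - 4 = -7)
M = -1520 (M = 636 - 154*14 = 636 - 2156 = -1520)
M + ((c(q, I(-2, -5)) - 1*(-190)) + 653)*97 = -1520 + ((-7 - 1*(-190)) + 653)*97 = -1520 + ((-7 + 190) + 653)*97 = -1520 + (183 + 653)*97 = -1520 + 836*97 = -1520 + 81092 = 79572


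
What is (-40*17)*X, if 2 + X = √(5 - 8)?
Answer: 1360 - 680*I*√3 ≈ 1360.0 - 1177.8*I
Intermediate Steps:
X = -2 + I*√3 (X = -2 + √(5 - 8) = -2 + √(-3) = -2 + I*√3 ≈ -2.0 + 1.732*I)
(-40*17)*X = (-40*17)*(-2 + I*√3) = -680*(-2 + I*√3) = 1360 - 680*I*√3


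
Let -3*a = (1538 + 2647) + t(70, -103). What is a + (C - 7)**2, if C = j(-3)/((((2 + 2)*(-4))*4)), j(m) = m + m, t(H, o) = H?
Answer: -4210597/3072 ≈ -1370.6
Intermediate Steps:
j(m) = 2*m
a = -4255/3 (a = -((1538 + 2647) + 70)/3 = -(4185 + 70)/3 = -1/3*4255 = -4255/3 ≈ -1418.3)
C = 3/32 (C = (2*(-3))/((((2 + 2)*(-4))*4)) = -6/((4*(-4))*4) = -6/((-16*4)) = -6/(-64) = -6*(-1/64) = 3/32 ≈ 0.093750)
a + (C - 7)**2 = -4255/3 + (3/32 - 7)**2 = -4255/3 + (-221/32)**2 = -4255/3 + 48841/1024 = -4210597/3072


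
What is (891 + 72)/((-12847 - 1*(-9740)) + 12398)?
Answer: 321/3097 ≈ 0.10365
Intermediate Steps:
(891 + 72)/((-12847 - 1*(-9740)) + 12398) = 963/((-12847 + 9740) + 12398) = 963/(-3107 + 12398) = 963/9291 = 963*(1/9291) = 321/3097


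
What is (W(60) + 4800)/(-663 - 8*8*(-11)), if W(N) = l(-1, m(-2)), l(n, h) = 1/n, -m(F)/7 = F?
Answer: 4799/41 ≈ 117.05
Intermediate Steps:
m(F) = -7*F
W(N) = -1 (W(N) = 1/(-1) = -1)
(W(60) + 4800)/(-663 - 8*8*(-11)) = (-1 + 4800)/(-663 - 8*8*(-11)) = 4799/(-663 - 64*(-11)) = 4799/(-663 + 704) = 4799/41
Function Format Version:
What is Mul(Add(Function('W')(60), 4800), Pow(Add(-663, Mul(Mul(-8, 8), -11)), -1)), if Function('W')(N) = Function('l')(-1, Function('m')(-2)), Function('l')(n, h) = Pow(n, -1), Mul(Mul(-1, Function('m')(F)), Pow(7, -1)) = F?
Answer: Rational(4799, 41) ≈ 117.05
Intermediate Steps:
Function('m')(F) = Mul(-7, F)
Function('W')(N) = -1 (Function('W')(N) = Pow(-1, -1) = -1)
Mul(Add(Function('W')(60), 4800), Pow(Add(-663, Mul(Mul(-8, 8), -11)), -1)) = Mul(Add(-1, 4800), Pow(Add(-663, Mul(Mul(-8, 8), -11)), -1)) = Mul(4799, Pow(Add(-663, Mul(-64, -11)), -1)) = Mul(4799, Pow(Add(-663, 704), -1)) = Mul(4799, Pow(41, -1)) = Mul(4799, Rational(1, 41)) = Rational(4799, 41)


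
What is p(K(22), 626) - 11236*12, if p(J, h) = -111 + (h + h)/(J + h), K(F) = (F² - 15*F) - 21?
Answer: -102420485/759 ≈ -1.3494e+5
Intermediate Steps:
K(F) = -21 + F² - 15*F
p(J, h) = -111 + 2*h/(J + h) (p(J, h) = -111 + (2*h)/(J + h) = -111 + 2*h/(J + h))
p(K(22), 626) - 11236*12 = (-111*(-21 + 22² - 15*22) - 109*626)/((-21 + 22² - 15*22) + 626) - 11236*12 = (-111*(-21 + 484 - 330) - 68234)/((-21 + 484 - 330) + 626) - 134832 = (-111*133 - 68234)/(133 + 626) - 134832 = (-14763 - 68234)/759 - 134832 = (1/759)*(-82997) - 134832 = -82997/759 - 134832 = -102420485/759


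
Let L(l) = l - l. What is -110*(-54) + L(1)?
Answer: 5940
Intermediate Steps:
L(l) = 0
-110*(-54) + L(1) = -110*(-54) + 0 = 5940 + 0 = 5940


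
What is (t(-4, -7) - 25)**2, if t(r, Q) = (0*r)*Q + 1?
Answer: 576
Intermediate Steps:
t(r, Q) = 1 (t(r, Q) = 0*Q + 1 = 0 + 1 = 1)
(t(-4, -7) - 25)**2 = (1 - 25)**2 = (-24)**2 = 576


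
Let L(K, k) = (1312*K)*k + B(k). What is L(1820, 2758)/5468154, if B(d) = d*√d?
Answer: 3292831360/2734077 + 1379*√2758/2734077 ≈ 1204.4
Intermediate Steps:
B(d) = d^(3/2)
L(K, k) = k^(3/2) + 1312*K*k (L(K, k) = (1312*K)*k + k^(3/2) = 1312*K*k + k^(3/2) = k^(3/2) + 1312*K*k)
L(1820, 2758)/5468154 = (2758^(3/2) + 1312*1820*2758)/5468154 = (2758*√2758 + 6585662720)*(1/5468154) = (6585662720 + 2758*√2758)*(1/5468154) = 3292831360/2734077 + 1379*√2758/2734077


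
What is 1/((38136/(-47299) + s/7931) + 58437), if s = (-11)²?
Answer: 4871797/284689347608 ≈ 1.7113e-5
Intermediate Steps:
s = 121
1/((38136/(-47299) + s/7931) + 58437) = 1/((38136/(-47299) + 121/7931) + 58437) = 1/((38136*(-1/47299) + 121*(1/7931)) + 58437) = 1/((-5448/6757 + 11/721) + 58437) = 1/(-3853681/4871797 + 58437) = 1/(284689347608/4871797) = 4871797/284689347608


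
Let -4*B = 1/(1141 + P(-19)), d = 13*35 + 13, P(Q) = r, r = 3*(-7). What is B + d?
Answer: 2096639/4480 ≈ 468.00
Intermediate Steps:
r = -21
P(Q) = -21
d = 468 (d = 455 + 13 = 468)
B = -1/4480 (B = -1/(4*(1141 - 21)) = -¼/1120 = -¼*1/1120 = -1/4480 ≈ -0.00022321)
B + d = -1/4480 + 468 = 2096639/4480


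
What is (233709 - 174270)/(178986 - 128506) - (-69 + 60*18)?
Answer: -50975841/50480 ≈ -1009.8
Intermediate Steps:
(233709 - 174270)/(178986 - 128506) - (-69 + 60*18) = 59439/50480 - (-69 + 1080) = 59439*(1/50480) - 1*1011 = 59439/50480 - 1011 = -50975841/50480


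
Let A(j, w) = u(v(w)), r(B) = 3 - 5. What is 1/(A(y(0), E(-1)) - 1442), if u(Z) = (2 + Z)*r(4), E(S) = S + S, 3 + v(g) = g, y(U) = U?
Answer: -1/1436 ≈ -0.00069638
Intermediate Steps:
v(g) = -3 + g
r(B) = -2
E(S) = 2*S
u(Z) = -4 - 2*Z (u(Z) = (2 + Z)*(-2) = -4 - 2*Z)
A(j, w) = 2 - 2*w (A(j, w) = -4 - 2*(-3 + w) = -4 + (6 - 2*w) = 2 - 2*w)
1/(A(y(0), E(-1)) - 1442) = 1/((2 - 4*(-1)) - 1442) = 1/((2 - 2*(-2)) - 1442) = 1/((2 + 4) - 1442) = 1/(6 - 1442) = 1/(-1436) = -1/1436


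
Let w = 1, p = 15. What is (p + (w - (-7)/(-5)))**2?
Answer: 5329/25 ≈ 213.16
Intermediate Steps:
(p + (w - (-7)/(-5)))**2 = (15 + (1 - (-7)/(-5)))**2 = (15 + (1 - (-7)*(-1)/5))**2 = (15 + (1 - 1*7/5))**2 = (15 + (1 - 7/5))**2 = (15 - 2/5)**2 = (73/5)**2 = 5329/25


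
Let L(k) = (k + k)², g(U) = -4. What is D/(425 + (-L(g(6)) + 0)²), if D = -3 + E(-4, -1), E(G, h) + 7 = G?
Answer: -14/4521 ≈ -0.0030967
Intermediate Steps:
E(G, h) = -7 + G
L(k) = 4*k² (L(k) = (2*k)² = 4*k²)
D = -14 (D = -3 + (-7 - 4) = -3 - 11 = -14)
D/(425 + (-L(g(6)) + 0)²) = -14/(425 + (-4*(-4)² + 0)²) = -14/(425 + (-4*16 + 0)²) = -14/(425 + (-1*64 + 0)²) = -14/(425 + (-64 + 0)²) = -14/(425 + (-64)²) = -14/(425 + 4096) = -14/4521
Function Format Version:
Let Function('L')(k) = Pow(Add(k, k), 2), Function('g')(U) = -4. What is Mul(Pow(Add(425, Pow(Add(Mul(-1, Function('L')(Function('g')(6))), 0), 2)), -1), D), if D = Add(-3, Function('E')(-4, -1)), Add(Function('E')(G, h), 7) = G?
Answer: Rational(-14, 4521) ≈ -0.0030967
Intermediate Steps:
Function('E')(G, h) = Add(-7, G)
Function('L')(k) = Mul(4, Pow(k, 2)) (Function('L')(k) = Pow(Mul(2, k), 2) = Mul(4, Pow(k, 2)))
D = -14 (D = Add(-3, Add(-7, -4)) = Add(-3, -11) = -14)
Mul(Pow(Add(425, Pow(Add(Mul(-1, Function('L')(Function('g')(6))), 0), 2)), -1), D) = Mul(Pow(Add(425, Pow(Add(Mul(-1, Mul(4, Pow(-4, 2))), 0), 2)), -1), -14) = Mul(Pow(Add(425, Pow(Add(Mul(-1, Mul(4, 16)), 0), 2)), -1), -14) = Mul(Pow(Add(425, Pow(Add(Mul(-1, 64), 0), 2)), -1), -14) = Mul(Pow(Add(425, Pow(Add(-64, 0), 2)), -1), -14) = Mul(Pow(Add(425, Pow(-64, 2)), -1), -14) = Mul(Pow(Add(425, 4096), -1), -14) = Mul(Pow(4521, -1), -14) = Mul(Rational(1, 4521), -14) = Rational(-14, 4521)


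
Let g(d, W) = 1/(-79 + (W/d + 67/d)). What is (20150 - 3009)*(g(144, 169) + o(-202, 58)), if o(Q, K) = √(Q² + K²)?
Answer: -617076/2785 + 34282*√11042 ≈ 3.6022e+6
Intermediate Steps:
o(Q, K) = √(K² + Q²)
g(d, W) = 1/(-79 + 67/d + W/d) (g(d, W) = 1/(-79 + (67/d + W/d)) = 1/(-79 + 67/d + W/d))
(20150 - 3009)*(g(144, 169) + o(-202, 58)) = (20150 - 3009)*(144/(67 + 169 - 79*144) + √(58² + (-202)²)) = 17141*(144/(67 + 169 - 11376) + √(3364 + 40804)) = 17141*(144/(-11140) + √44168) = 17141*(144*(-1/11140) + 2*√11042) = 17141*(-36/2785 + 2*√11042) = -617076/2785 + 34282*√11042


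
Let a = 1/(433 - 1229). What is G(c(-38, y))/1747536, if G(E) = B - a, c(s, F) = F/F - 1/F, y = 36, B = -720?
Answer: -573119/1391038656 ≈ -0.00041201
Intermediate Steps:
a = -1/796 (a = 1/(-796) = -1/796 ≈ -0.0012563)
c(s, F) = 1 - 1/F
G(E) = -573119/796 (G(E) = -720 - 1*(-1/796) = -720 + 1/796 = -573119/796)
G(c(-38, y))/1747536 = -573119/796/1747536 = -573119/796*1/1747536 = -573119/1391038656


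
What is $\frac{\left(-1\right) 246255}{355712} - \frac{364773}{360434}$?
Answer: $- \frac{109256404023}{64105349504} \approx -1.7043$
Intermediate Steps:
$\frac{\left(-1\right) 246255}{355712} - \frac{364773}{360434} = \left(-246255\right) \frac{1}{355712} - \frac{364773}{360434} = - \frac{246255}{355712} - \frac{364773}{360434} = - \frac{109256404023}{64105349504}$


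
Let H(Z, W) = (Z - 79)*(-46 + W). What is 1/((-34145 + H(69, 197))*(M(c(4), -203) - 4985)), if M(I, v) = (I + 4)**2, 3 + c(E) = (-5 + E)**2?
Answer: 1/177597555 ≈ 5.6307e-9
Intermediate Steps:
H(Z, W) = (-79 + Z)*(-46 + W)
c(E) = -3 + (-5 + E)**2
M(I, v) = (4 + I)**2
1/((-34145 + H(69, 197))*(M(c(4), -203) - 4985)) = 1/((-34145 + (3634 - 79*197 - 46*69 + 197*69))*((4 + (-3 + (-5 + 4)**2))**2 - 4985)) = 1/((-34145 + (3634 - 15563 - 3174 + 13593))*((4 + (-3 + (-1)**2))**2 - 4985)) = 1/((-34145 - 1510)*((4 + (-3 + 1))**2 - 4985)) = 1/(-35655*((4 - 2)**2 - 4985)) = 1/(-35655*(2**2 - 4985)) = 1/(-35655*(4 - 4985)) = 1/(-35655*(-4981)) = 1/177597555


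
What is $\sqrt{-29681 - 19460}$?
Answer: $i \sqrt{49141} \approx 221.68 i$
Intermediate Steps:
$\sqrt{-29681 - 19460} = \sqrt{-49141} = i \sqrt{49141}$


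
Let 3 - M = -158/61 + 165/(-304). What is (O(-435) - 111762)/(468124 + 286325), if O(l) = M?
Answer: -2072400799/13990502256 ≈ -0.14813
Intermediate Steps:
M = 113729/18544 (M = 3 - (-158/61 + 165/(-304)) = 3 - (-158*1/61 + 165*(-1/304)) = 3 - (-158/61 - 165/304) = 3 - 1*(-58097/18544) = 3 + 58097/18544 = 113729/18544 ≈ 6.1329)
O(l) = 113729/18544
(O(-435) - 111762)/(468124 + 286325) = (113729/18544 - 111762)/(468124 + 286325) = -2072400799/18544/754449 = -2072400799/18544*1/754449 = -2072400799/13990502256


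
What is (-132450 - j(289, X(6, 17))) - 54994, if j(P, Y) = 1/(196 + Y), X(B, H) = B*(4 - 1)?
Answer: -40113017/214 ≈ -1.8744e+5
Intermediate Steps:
X(B, H) = 3*B (X(B, H) = B*3 = 3*B)
(-132450 - j(289, X(6, 17))) - 54994 = (-132450 - 1/(196 + 3*6)) - 54994 = (-132450 - 1/(196 + 18)) - 54994 = (-132450 - 1/214) - 54994 = -28344301/214 - 54994 = -40113017/214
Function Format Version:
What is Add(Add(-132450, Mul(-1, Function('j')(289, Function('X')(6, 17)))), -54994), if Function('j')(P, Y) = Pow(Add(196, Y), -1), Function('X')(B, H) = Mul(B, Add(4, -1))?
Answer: Rational(-40113017, 214) ≈ -1.8744e+5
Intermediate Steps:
Function('X')(B, H) = Mul(3, B) (Function('X')(B, H) = Mul(B, 3) = Mul(3, B))
Add(Add(-132450, Mul(-1, Function('j')(289, Function('X')(6, 17)))), -54994) = Add(Add(-132450, Mul(-1, Pow(Add(196, Mul(3, 6)), -1))), -54994) = Add(Add(-132450, Mul(-1, Pow(Add(196, 18), -1))), -54994) = Add(Add(-132450, Mul(-1, Pow(214, -1))), -54994) = Add(Add(-132450, Mul(-1, Rational(1, 214))), -54994) = Add(Add(-132450, Rational(-1, 214)), -54994) = Add(Rational(-28344301, 214), -54994) = Rational(-40113017, 214)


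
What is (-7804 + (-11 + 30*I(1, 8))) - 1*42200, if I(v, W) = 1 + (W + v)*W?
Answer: -47825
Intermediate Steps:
I(v, W) = 1 + W*(W + v)
(-7804 + (-11 + 30*I(1, 8))) - 1*42200 = (-7804 + (-11 + 30*(1 + 8² + 8*1))) - 1*42200 = (-7804 + (-11 + 30*(1 + 64 + 8))) - 42200 = (-7804 + (-11 + 30*73)) - 42200 = (-7804 + (-11 + 2190)) - 42200 = (-7804 + 2179) - 42200 = -5625 - 42200 = -47825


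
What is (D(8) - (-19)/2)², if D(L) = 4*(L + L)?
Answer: 21609/4 ≈ 5402.3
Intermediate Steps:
D(L) = 8*L (D(L) = 4*(2*L) = 8*L)
(D(8) - (-19)/2)² = (8*8 - (-19)/2)² = (64 - (-19)/2)² = (64 - 1*(-19/2))² = (64 + 19/2)² = (147/2)² = 21609/4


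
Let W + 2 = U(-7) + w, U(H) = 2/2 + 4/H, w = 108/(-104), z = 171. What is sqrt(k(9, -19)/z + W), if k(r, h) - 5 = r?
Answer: I*sqrt(272065066)/10374 ≈ 1.59*I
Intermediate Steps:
k(r, h) = 5 + r
w = -27/26 (w = 108*(-1/104) = -27/26 ≈ -1.0385)
U(H) = 1 + 4/H (U(H) = 2*(1/2) + 4/H = 1 + 4/H)
W = -475/182 (W = -2 + ((4 - 7)/(-7) - 27/26) = -2 + (-1/7*(-3) - 27/26) = -2 + (3/7 - 27/26) = -2 - 111/182 = -475/182 ≈ -2.6099)
sqrt(k(9, -19)/z + W) = sqrt((5 + 9)/171 - 475/182) = sqrt(14*(1/171) - 475/182) = sqrt(14/171 - 475/182) = sqrt(-78677/31122) = I*sqrt(272065066)/10374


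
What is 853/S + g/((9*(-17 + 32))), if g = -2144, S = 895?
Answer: -72149/4833 ≈ -14.928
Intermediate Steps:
853/S + g/((9*(-17 + 32))) = 853/895 - 2144*1/(9*(-17 + 32)) = 853*(1/895) - 2144/(9*15) = 853/895 - 2144/135 = -72149/4833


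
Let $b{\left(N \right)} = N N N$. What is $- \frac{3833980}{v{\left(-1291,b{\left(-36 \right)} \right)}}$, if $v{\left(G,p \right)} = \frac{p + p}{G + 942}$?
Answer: $- \frac{334514755}{23328} \approx -14340.0$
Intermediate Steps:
$b{\left(N \right)} = N^{3}$ ($b{\left(N \right)} = N^{2} N = N^{3}$)
$v{\left(G,p \right)} = \frac{2 p}{942 + G}$
$- \frac{3833980}{v{\left(-1291,b{\left(-36 \right)} \right)}} = - \frac{3833980}{2 \left(-36\right)^{3} \frac{1}{942 - 1291}} = - \frac{3833980}{2 \left(-46656\right) \frac{1}{-349}} = - \frac{3833980}{2 \left(-46656\right) \left(- \frac{1}{349}\right)} = - \frac{3833980}{\frac{93312}{349}} = \left(-3833980\right) \frac{349}{93312} = - \frac{334514755}{23328}$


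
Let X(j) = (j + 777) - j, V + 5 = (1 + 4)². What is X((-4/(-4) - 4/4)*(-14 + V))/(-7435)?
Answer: -777/7435 ≈ -0.10451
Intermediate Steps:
V = 20 (V = -5 + (1 + 4)² = -5 + 5² = -5 + 25 = 20)
X(j) = 777 (X(j) = (777 + j) - j = 777)
X((-4/(-4) - 4/4)*(-14 + V))/(-7435) = 777/(-7435) = 777*(-1/7435) = -777/7435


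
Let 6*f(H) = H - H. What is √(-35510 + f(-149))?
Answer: I*√35510 ≈ 188.44*I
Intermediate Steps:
f(H) = 0 (f(H) = (H - H)/6 = (⅙)*0 = 0)
√(-35510 + f(-149)) = √(-35510 + 0) = √(-35510) = I*√35510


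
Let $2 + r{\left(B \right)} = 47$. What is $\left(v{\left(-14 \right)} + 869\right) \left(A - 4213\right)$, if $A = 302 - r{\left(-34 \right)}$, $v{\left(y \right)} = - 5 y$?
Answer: $-3714684$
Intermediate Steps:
$r{\left(B \right)} = 45$ ($r{\left(B \right)} = -2 + 47 = 45$)
$A = 257$ ($A = 302 - 45 = 257$)
$\left(v{\left(-14 \right)} + 869\right) \left(A - 4213\right) = \left(\left(-5\right) \left(-14\right) + 869\right) \left(257 - 4213\right) = \left(70 + 869\right) \left(-3956\right) = 939 \left(-3956\right) = -3714684$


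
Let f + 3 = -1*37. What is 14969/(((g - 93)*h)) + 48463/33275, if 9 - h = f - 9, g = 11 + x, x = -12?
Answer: -233873199/181415300 ≈ -1.2892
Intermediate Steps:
f = -40 (f = -3 - 1*37 = -3 - 37 = -40)
g = -1 (g = 11 - 12 = -1)
h = 58 (h = 9 - (-40 - 9) = 9 - 1*(-49) = 9 + 49 = 58)
14969/(((g - 93)*h)) + 48463/33275 = 14969/(((-1 - 93)*58)) + 48463/33275 = 14969/((-94*58)) + 48463*(1/33275) = 14969/(-5452) + 48463/33275 = 14969*(-1/5452) + 48463/33275 = -14969/5452 + 48463/33275 = -233873199/181415300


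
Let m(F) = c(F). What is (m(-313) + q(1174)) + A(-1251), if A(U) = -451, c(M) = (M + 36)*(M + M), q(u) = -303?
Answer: 172648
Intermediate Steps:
c(M) = 2*M*(36 + M) (c(M) = (36 + M)*(2*M) = 2*M*(36 + M))
m(F) = 2*F*(36 + F)
(m(-313) + q(1174)) + A(-1251) = (2*(-313)*(36 - 313) - 303) - 451 = (2*(-313)*(-277) - 303) - 451 = (173402 - 303) - 451 = 173099 - 451 = 172648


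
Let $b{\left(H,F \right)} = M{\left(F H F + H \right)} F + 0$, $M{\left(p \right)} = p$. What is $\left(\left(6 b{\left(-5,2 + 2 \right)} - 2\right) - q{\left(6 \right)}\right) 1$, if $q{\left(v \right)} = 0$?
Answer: $-2042$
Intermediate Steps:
$b{\left(H,F \right)} = F \left(H + H F^{2}\right)$ ($b{\left(H,F \right)} = \left(F H F + H\right) F + 0 = \left(H F^{2} + H\right) F + 0 = \left(H + H F^{2}\right) F + 0 = F \left(H + H F^{2}\right) + 0 = F \left(H + H F^{2}\right)$)
$\left(\left(6 b{\left(-5,2 + 2 \right)} - 2\right) - q{\left(6 \right)}\right) 1 = \left(\left(6 \left(2 + 2\right) \left(-5\right) \left(1 + \left(2 + 2\right)^{2}\right) - 2\right) - 0\right) 1 = \left(\left(6 \cdot 4 \left(-5\right) \left(1 + 4^{2}\right) - 2\right) + 0\right) 1 = \left(\left(6 \cdot 4 \left(-5\right) \left(1 + 16\right) - 2\right) + 0\right) 1 = \left(\left(6 \cdot 4 \left(-5\right) 17 - 2\right) + 0\right) 1 = \left(\left(6 \left(-340\right) - 2\right) + 0\right) 1 = \left(\left(-2040 - 2\right) + 0\right) 1 = \left(-2042 + 0\right) 1 = \left(-2042\right) 1 = -2042$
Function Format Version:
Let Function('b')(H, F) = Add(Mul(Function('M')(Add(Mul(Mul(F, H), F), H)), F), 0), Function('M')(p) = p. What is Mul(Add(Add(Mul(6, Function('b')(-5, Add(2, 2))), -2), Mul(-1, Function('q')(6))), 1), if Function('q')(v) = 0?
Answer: -2042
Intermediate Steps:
Function('b')(H, F) = Mul(F, Add(H, Mul(H, Pow(F, 2)))) (Function('b')(H, F) = Add(Mul(Add(Mul(Mul(F, H), F), H), F), 0) = Add(Mul(Add(Mul(H, Pow(F, 2)), H), F), 0) = Add(Mul(Add(H, Mul(H, Pow(F, 2))), F), 0) = Add(Mul(F, Add(H, Mul(H, Pow(F, 2)))), 0) = Mul(F, Add(H, Mul(H, Pow(F, 2)))))
Mul(Add(Add(Mul(6, Function('b')(-5, Add(2, 2))), -2), Mul(-1, Function('q')(6))), 1) = Mul(Add(Add(Mul(6, Mul(Add(2, 2), -5, Add(1, Pow(Add(2, 2), 2)))), -2), Mul(-1, 0)), 1) = Mul(Add(Add(Mul(6, Mul(4, -5, Add(1, Pow(4, 2)))), -2), 0), 1) = Mul(Add(Add(Mul(6, Mul(4, -5, Add(1, 16))), -2), 0), 1) = Mul(Add(Add(Mul(6, Mul(4, -5, 17)), -2), 0), 1) = Mul(Add(Add(Mul(6, -340), -2), 0), 1) = Mul(Add(Add(-2040, -2), 0), 1) = Mul(Add(-2042, 0), 1) = Mul(-2042, 1) = -2042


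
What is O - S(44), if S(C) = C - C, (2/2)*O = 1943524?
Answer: 1943524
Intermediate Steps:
O = 1943524
S(C) = 0
O - S(44) = 1943524 - 1*0 = 1943524 + 0 = 1943524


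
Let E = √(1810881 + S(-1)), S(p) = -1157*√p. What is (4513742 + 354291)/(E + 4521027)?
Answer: 4868033/(4521027 + √(1810881 - 1157*I)) ≈ 1.0764 + 1.0232e-7*I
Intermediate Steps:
E = √(1810881 - 1157*I) ≈ 1345.7 - 0.43*I
(4513742 + 354291)/(E + 4521027) = (4513742 + 354291)/(√(1810881 - 1157*I) + 4521027) = 4868033/(4521027 + √(1810881 - 1157*I))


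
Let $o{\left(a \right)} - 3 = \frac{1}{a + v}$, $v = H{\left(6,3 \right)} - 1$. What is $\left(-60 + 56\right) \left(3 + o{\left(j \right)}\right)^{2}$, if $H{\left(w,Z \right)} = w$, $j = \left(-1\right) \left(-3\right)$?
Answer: $- \frac{2401}{16} \approx -150.06$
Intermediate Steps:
$j = 3$
$v = 5$ ($v = 6 - 1 = 5$)
$o{\left(a \right)} = 3 + \frac{1}{5 + a}$ ($o{\left(a \right)} = 3 + \frac{1}{a + 5} = 3 + \frac{1}{5 + a}$)
$\left(-60 + 56\right) \left(3 + o{\left(j \right)}\right)^{2} = \left(-60 + 56\right) \left(3 + \frac{16 + 3 \cdot 3}{5 + 3}\right)^{2} = - 4 \left(3 + \frac{16 + 9}{8}\right)^{2} = - 4 \left(3 + \frac{1}{8} \cdot 25\right)^{2} = - 4 \left(3 + \frac{25}{8}\right)^{2} = - 4 \left(\frac{49}{8}\right)^{2} = \left(-4\right) \frac{2401}{64} = - \frac{2401}{16}$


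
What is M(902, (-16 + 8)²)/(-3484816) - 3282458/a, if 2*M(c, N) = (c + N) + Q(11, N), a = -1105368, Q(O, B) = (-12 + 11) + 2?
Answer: 2859556928075/963001023072 ≈ 2.9694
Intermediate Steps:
Q(O, B) = 1 (Q(O, B) = -1 + 2 = 1)
M(c, N) = ½ + N/2 + c/2 (M(c, N) = ((c + N) + 1)/2 = ((N + c) + 1)/2 = (1 + N + c)/2 = ½ + N/2 + c/2)
M(902, (-16 + 8)²)/(-3484816) - 3282458/a = (½ + (-16 + 8)²/2 + (½)*902)/(-3484816) - 3282458/(-1105368) = (½ + (½)*(-8)² + 451)*(-1/3484816) - 3282458*(-1/1105368) = (½ + (½)*64 + 451)*(-1/3484816) + 1641229/552684 = (½ + 32 + 451)*(-1/3484816) + 1641229/552684 = (967/2)*(-1/3484816) + 1641229/552684 = -967/6969632 + 1641229/552684 = 2859556928075/963001023072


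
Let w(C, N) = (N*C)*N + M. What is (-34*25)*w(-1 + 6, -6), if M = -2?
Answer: -151300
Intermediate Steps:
w(C, N) = -2 + C*N² (w(C, N) = (N*C)*N - 2 = (C*N)*N - 2 = C*N² - 2 = -2 + C*N²)
(-34*25)*w(-1 + 6, -6) = (-34*25)*(-2 + (-1 + 6)*(-6)²) = -850*(-2 + 5*36) = -850*(-2 + 180) = -850*178 = -151300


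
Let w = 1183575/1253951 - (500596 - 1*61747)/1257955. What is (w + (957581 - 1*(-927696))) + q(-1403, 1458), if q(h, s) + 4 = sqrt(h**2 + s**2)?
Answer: 2973856831028317691/1577413930205 + sqrt(4094173) ≈ 1.8873e+6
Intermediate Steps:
q(h, s) = -4 + sqrt(h**2 + s**2)
w = 938588946726/1577413930205 (w = 1183575*(1/1253951) - (500596 - 61747)*(1/1257955) = 1183575/1253951 - 1*438849*(1/1257955) = 1183575/1253951 - 438849*1/1257955 = 1183575/1253951 - 438849/1257955 = 938588946726/1577413930205 ≈ 0.59502)
(w + (957581 - 1*(-927696))) + q(-1403, 1458) = (938588946726/1577413930205 + (957581 - 1*(-927696))) + (-4 + sqrt((-1403)**2 + 1458**2)) = (938588946726/1577413930205 + (957581 + 927696)) + (-4 + sqrt(1968409 + 2125764)) = (938588946726/1577413930205 + 1885277) + (-4 + sqrt(4094173)) = 2973863140684038511/1577413930205 + (-4 + sqrt(4094173)) = 2973856831028317691/1577413930205 + sqrt(4094173)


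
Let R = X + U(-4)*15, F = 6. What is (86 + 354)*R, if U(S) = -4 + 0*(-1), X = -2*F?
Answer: -31680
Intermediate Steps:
X = -12 (X = -2*6 = -12)
U(S) = -4 (U(S) = -4 + 0 = -4)
R = -72 (R = -12 - 4*15 = -12 - 60 = -72)
(86 + 354)*R = (86 + 354)*(-72) = 440*(-72) = -31680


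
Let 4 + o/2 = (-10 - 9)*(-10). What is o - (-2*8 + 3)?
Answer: 385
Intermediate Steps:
o = 372 (o = -8 + 2*((-10 - 9)*(-10)) = -8 + 2*(-19*(-10)) = -8 + 2*190 = -8 + 380 = 372)
o - (-2*8 + 3) = 372 - (-2*8 + 3) = 372 - (-16 + 3) = 372 - 1*(-13) = 372 + 13 = 385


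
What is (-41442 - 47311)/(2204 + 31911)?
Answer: -88753/34115 ≈ -2.6016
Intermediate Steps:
(-41442 - 47311)/(2204 + 31911) = -88753/34115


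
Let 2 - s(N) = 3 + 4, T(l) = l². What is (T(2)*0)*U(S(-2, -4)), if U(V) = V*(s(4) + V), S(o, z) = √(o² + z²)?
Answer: 0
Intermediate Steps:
s(N) = -5 (s(N) = 2 - (3 + 4) = 2 - 1*7 = 2 - 7 = -5)
U(V) = V*(-5 + V)
(T(2)*0)*U(S(-2, -4)) = (2²*0)*(√((-2)² + (-4)²)*(-5 + √((-2)² + (-4)²))) = (4*0)*(√(4 + 16)*(-5 + √(4 + 16))) = 0*(√20*(-5 + √20)) = 0*((2*√5)*(-5 + 2*√5)) = 0*(2*√5*(-5 + 2*√5)) = 0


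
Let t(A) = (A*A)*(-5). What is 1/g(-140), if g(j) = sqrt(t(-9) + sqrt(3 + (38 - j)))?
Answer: -I/sqrt(405 - sqrt(181)) ≈ -0.050537*I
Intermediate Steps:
t(A) = -5*A**2 (t(A) = A**2*(-5) = -5*A**2)
g(j) = sqrt(-405 + sqrt(41 - j)) (g(j) = sqrt(-5*(-9)**2 + sqrt(3 + (38 - j))) = sqrt(-5*81 + sqrt(41 - j)) = sqrt(-405 + sqrt(41 - j)))
1/g(-140) = 1/(sqrt(-405 + sqrt(41 - 1*(-140)))) = 1/(sqrt(-405 + sqrt(41 + 140))) = 1/(sqrt(-405 + sqrt(181))) = 1/sqrt(-405 + sqrt(181))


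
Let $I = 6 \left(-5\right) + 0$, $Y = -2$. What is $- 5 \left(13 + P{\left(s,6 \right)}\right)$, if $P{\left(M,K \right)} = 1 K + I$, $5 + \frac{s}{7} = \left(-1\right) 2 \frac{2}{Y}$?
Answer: $55$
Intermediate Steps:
$I = -30$ ($I = -30 + 0 = -30$)
$s = -21$ ($s = -35 + 7 \left(-1\right) 2 \frac{2}{-2} = -35 + 7 \left(- 2 \cdot 2 \left(- \frac{1}{2}\right)\right) = -35 + 7 \left(\left(-2\right) \left(-1\right)\right) = -35 + 7 \cdot 2 = -35 + 14 = -21$)
$P{\left(M,K \right)} = -30 + K$ ($P{\left(M,K \right)} = 1 K - 30 = K - 30 = -30 + K$)
$- 5 \left(13 + P{\left(s,6 \right)}\right) = - 5 \left(13 + \left(-30 + 6\right)\right) = - 5 \left(13 - 24\right) = \left(-5\right) \left(-11\right) = 55$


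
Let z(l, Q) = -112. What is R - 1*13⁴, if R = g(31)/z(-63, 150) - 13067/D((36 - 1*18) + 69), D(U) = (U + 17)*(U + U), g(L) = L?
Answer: -1809002761/63336 ≈ -28562.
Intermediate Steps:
D(U) = 2*U*(17 + U) (D(U) = (17 + U)*(2*U) = 2*U*(17 + U))
R = -63265/63336 (R = 31/(-112) - 13067*1/(2*(17 + ((36 - 1*18) + 69))*((36 - 1*18) + 69)) = 31*(-1/112) - 13067*1/(2*(17 + ((36 - 18) + 69))*((36 - 18) + 69)) = -31/112 - 13067*1/(2*(17 + (18 + 69))*(18 + 69)) = -31/112 - 13067*1/(174*(17 + 87)) = -31/112 - 13067/(2*87*104) = -31/112 - 13067/18096 = -63265/63336 ≈ -0.99888)
R - 1*13⁴ = -63265/63336 - 1*13⁴ = -63265/63336 - 1*28561 = -63265/63336 - 28561 = -1809002761/63336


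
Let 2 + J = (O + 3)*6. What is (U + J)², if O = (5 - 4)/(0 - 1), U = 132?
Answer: 20164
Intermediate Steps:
O = -1 (O = 1/(-1) = 1*(-1) = -1)
J = 10 (J = -2 + (-1 + 3)*6 = -2 + 2*6 = -2 + 12 = 10)
(U + J)² = (132 + 10)² = 142² = 20164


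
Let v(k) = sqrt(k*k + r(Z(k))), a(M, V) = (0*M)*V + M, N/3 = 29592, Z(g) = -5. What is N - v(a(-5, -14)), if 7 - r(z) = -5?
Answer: 88776 - sqrt(37) ≈ 88770.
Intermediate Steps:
r(z) = 12 (r(z) = 7 - 1*(-5) = 7 + 5 = 12)
N = 88776 (N = 3*29592 = 88776)
a(M, V) = M (a(M, V) = 0*V + M = 0 + M = M)
v(k) = sqrt(12 + k**2) (v(k) = sqrt(k*k + 12) = sqrt(k**2 + 12) = sqrt(12 + k**2))
N - v(a(-5, -14)) = 88776 - sqrt(12 + (-5)**2) = 88776 - sqrt(12 + 25) = 88776 - sqrt(37)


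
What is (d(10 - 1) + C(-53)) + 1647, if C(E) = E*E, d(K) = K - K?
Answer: 4456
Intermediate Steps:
d(K) = 0
C(E) = E**2
(d(10 - 1) + C(-53)) + 1647 = (0 + (-53)**2) + 1647 = (0 + 2809) + 1647 = 2809 + 1647 = 4456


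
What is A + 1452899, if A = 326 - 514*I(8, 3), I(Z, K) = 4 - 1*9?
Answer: 1455795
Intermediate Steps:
I(Z, K) = -5 (I(Z, K) = 4 - 9 = -5)
A = 2896 (A = 326 - 514*(-5) = 326 + 2570 = 2896)
A + 1452899 = 2896 + 1452899 = 1455795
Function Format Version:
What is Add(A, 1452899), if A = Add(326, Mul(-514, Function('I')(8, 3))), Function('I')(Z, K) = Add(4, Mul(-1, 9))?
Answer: 1455795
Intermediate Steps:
Function('I')(Z, K) = -5 (Function('I')(Z, K) = Add(4, -9) = -5)
A = 2896 (A = Add(326, Mul(-514, -5)) = Add(326, 2570) = 2896)
Add(A, 1452899) = Add(2896, 1452899) = 1455795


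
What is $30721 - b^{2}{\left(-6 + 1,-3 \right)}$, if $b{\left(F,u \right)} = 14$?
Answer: $30525$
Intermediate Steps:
$30721 - b^{2}{\left(-6 + 1,-3 \right)} = 30721 - 14^{2} = 30721 - 196 = 30525$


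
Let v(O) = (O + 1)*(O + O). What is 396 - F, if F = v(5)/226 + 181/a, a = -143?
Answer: 6415127/16159 ≈ 397.00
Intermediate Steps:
v(O) = 2*O*(1 + O) (v(O) = (1 + O)*(2*O) = 2*O*(1 + O))
F = -16163/16159 (F = (2*5*(1 + 5))/226 + 181/(-143) = (2*5*6)*(1/226) + 181*(-1/143) = 60*(1/226) - 181/143 = 30/113 - 181/143 = -16163/16159 ≈ -1.0002)
396 - F = 396 - 1*(-16163/16159) = 396 + 16163/16159 = 6415127/16159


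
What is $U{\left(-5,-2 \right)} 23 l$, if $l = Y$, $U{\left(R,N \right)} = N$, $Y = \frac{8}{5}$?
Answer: $- \frac{368}{5} \approx -73.6$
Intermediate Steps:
$Y = \frac{8}{5}$ ($Y = 8 \cdot \frac{1}{5} = \frac{8}{5} \approx 1.6$)
$l = \frac{8}{5} \approx 1.6$
$U{\left(-5,-2 \right)} 23 l = \left(-2\right) 23 \cdot \frac{8}{5} = \left(-46\right) \frac{8}{5} = - \frac{368}{5}$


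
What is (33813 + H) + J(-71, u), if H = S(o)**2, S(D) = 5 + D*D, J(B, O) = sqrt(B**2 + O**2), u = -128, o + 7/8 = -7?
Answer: 156893569/4096 + 5*sqrt(857) ≈ 38451.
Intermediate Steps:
o = -63/8 (o = -7/8 - 7 = -63/8 ≈ -7.8750)
S(D) = 5 + D**2
H = 18395521/4096 (H = (5 + (-63/8)**2)**2 = (5 + 3969/64)**2 = (4289/64)**2 = 18395521/4096 ≈ 4491.1)
(33813 + H) + J(-71, u) = (33813 + 18395521/4096) + sqrt((-71)**2 + (-128)**2) = 156893569/4096 + sqrt(5041 + 16384) = 156893569/4096 + sqrt(21425) = 156893569/4096 + 5*sqrt(857)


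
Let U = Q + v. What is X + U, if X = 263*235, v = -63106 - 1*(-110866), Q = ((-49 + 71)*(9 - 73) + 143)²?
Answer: 1709790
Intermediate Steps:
Q = 1600225 (Q = (22*(-64) + 143)² = (-1408 + 143)² = (-1265)² = 1600225)
v = 47760 (v = -63106 + 110866 = 47760)
X = 61805
U = 1647985 (U = 1600225 + 47760 = 1647985)
X + U = 61805 + 1647985 = 1709790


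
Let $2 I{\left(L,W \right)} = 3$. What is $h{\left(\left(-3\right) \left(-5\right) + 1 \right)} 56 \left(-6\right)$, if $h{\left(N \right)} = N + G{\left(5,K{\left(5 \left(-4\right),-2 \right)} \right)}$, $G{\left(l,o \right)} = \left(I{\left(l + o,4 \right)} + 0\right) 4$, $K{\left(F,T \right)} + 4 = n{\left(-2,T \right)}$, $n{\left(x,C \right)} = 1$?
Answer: $-7392$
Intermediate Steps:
$I{\left(L,W \right)} = \frac{3}{2}$ ($I{\left(L,W \right)} = \frac{1}{2} \cdot 3 = \frac{3}{2}$)
$K{\left(F,T \right)} = -3$ ($K{\left(F,T \right)} = -4 + 1 = -3$)
$G{\left(l,o \right)} = 6$ ($G{\left(l,o \right)} = \left(\frac{3}{2} + 0\right) 4 = \frac{3}{2} \cdot 4 = 6$)
$h{\left(N \right)} = 6 + N$ ($h{\left(N \right)} = N + 6 = 6 + N$)
$h{\left(\left(-3\right) \left(-5\right) + 1 \right)} 56 \left(-6\right) = \left(6 + \left(\left(-3\right) \left(-5\right) + 1\right)\right) 56 \left(-6\right) = \left(6 + \left(15 + 1\right)\right) 56 \left(-6\right) = \left(6 + 16\right) 56 \left(-6\right) = 22 \cdot 56 \left(-6\right) = 1232 \left(-6\right) = -7392$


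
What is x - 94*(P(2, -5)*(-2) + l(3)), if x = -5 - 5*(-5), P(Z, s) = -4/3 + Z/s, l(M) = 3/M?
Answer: -5998/15 ≈ -399.87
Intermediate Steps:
P(Z, s) = -4/3 + Z/s (P(Z, s) = -4*1/3 + Z/s = -4/3 + Z/s)
x = 20 (x = -5 + 25 = 20)
x - 94*(P(2, -5)*(-2) + l(3)) = 20 - 94*((-4/3 + 2/(-5))*(-2) + 3/3) = 20 - 94*((-4/3 + 2*(-1/5))*(-2) + 3*(1/3)) = 20 - 94*((-4/3 - 2/5)*(-2) + 1) = 20 - 94*(-26/15*(-2) + 1) = 20 - 94*(52/15 + 1) = 20 - 94*67/15 = 20 - 6298/15 = -5998/15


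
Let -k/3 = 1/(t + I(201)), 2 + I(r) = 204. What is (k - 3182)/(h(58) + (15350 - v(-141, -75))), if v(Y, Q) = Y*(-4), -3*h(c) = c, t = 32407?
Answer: -311285523/1444578700 ≈ -0.21549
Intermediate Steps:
I(r) = 202 (I(r) = -2 + 204 = 202)
k = -3/32609 (k = -3/(32407 + 202) = -3/32609 ≈ -9.1999e-5)
h(c) = -c/3
v(Y, Q) = -4*Y
(k - 3182)/(h(58) + (15350 - v(-141, -75))) = (-3/32609 - 3182)/(-⅓*58 + (15350 - (-4)*(-141))) = -103761841/(32609*(-58/3 + (15350 - 1*564))) = -103761841/(32609*(-58/3 + (15350 - 564))) = -103761841/(32609*(-58/3 + 14786)) = -103761841/(32609*44300/3) = -103761841/32609*3/44300 = -311285523/1444578700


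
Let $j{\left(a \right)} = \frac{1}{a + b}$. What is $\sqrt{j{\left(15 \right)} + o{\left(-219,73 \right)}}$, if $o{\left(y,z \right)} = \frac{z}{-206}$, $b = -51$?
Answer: $\frac{i \sqrt{145951}}{618} \approx 0.61818 i$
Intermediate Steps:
$j{\left(a \right)} = \frac{1}{-51 + a}$ ($j{\left(a \right)} = \frac{1}{a - 51} = \frac{1}{-51 + a}$)
$o{\left(y,z \right)} = - \frac{z}{206}$ ($o{\left(y,z \right)} = z \left(- \frac{1}{206}\right) = - \frac{z}{206}$)
$\sqrt{j{\left(15 \right)} + o{\left(-219,73 \right)}} = \sqrt{\frac{1}{-51 + 15} - \frac{73}{206}} = \sqrt{\frac{1}{-36} - \frac{73}{206}} = \sqrt{- \frac{1}{36} - \frac{73}{206}} = \sqrt{- \frac{1417}{3708}} = \frac{i \sqrt{145951}}{618}$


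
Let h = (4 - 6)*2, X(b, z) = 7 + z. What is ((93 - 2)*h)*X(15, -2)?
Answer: -1820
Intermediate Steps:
h = -4 (h = -2*2 = -4)
((93 - 2)*h)*X(15, -2) = ((93 - 2)*(-4))*(7 - 2) = (91*(-4))*5 = -364*5 = -1820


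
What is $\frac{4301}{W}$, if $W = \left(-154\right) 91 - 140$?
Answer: $- \frac{4301}{14154} \approx -0.30387$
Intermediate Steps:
$W = -14154$ ($W = -14014 - 140 = -14154$)
$\frac{4301}{W} = \frac{4301}{-14154} = 4301 \left(- \frac{1}{14154}\right) = - \frac{4301}{14154}$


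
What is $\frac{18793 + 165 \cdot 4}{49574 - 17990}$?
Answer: $\frac{2779}{4512} \approx 0.61591$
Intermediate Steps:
$\frac{18793 + 165 \cdot 4}{49574 - 17990} = \frac{18793 + 660}{31584} = 19453 \cdot \frac{1}{31584} = \frac{2779}{4512}$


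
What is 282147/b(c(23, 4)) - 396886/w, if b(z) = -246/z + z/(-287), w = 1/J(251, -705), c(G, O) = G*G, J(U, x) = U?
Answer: -34953402448979/350443 ≈ -9.9741e+7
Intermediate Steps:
c(G, O) = G**2
w = 1/251 ≈ 0.0039841
b(z) = -246/z - z/287 (b(z) = -246/z + z*(-1/287) = -246/z - z/287)
282147/b(c(23, 4)) - 396886/w = 282147/(-246/(23**2) - 1/287*23**2) - 396886/1/251 = 282147/(-246/529 - 1/287*529) - 396886*251 = 282147/(-246*1/529 - 529/287) - 99618386 = 282147/(-246/529 - 529/287) - 99618386 = 282147/(-350443/151823) - 99618386 = 282147*(-151823/350443) - 99618386 = -42836403981/350443 - 99618386 = -34953402448979/350443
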